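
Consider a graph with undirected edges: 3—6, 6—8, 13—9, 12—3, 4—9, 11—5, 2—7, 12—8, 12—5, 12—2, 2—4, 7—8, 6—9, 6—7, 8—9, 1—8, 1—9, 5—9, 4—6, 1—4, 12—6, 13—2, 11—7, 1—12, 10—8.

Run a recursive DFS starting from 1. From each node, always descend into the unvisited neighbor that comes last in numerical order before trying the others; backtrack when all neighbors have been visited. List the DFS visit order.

Visit 1
1 → 12
12 → 8
8 → 10
8 → 9
9 → 13
13 → 2
2 → 7
7 → 11
11 → 5
7 → 6
6 → 4
6 → 3

1, 12, 8, 10, 9, 13, 2, 7, 11, 5, 6, 4, 3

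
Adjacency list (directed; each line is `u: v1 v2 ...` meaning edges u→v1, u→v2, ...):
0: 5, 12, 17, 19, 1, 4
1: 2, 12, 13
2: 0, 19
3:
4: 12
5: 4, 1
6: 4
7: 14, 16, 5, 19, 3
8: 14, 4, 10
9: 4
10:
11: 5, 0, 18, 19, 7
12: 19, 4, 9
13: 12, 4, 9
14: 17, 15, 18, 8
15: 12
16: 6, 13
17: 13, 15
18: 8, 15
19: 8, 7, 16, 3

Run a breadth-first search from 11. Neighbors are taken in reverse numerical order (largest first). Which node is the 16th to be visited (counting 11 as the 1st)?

Visit 11; enqueue 19, 18, 7, 5, 0 → queue [19, 18, 7, 5, 0]
Visit 19; enqueue 16, 8, 3 → queue [18, 7, 5, 0, 16, 8, 3]
Visit 18; enqueue 15 → queue [7, 5, 0, 16, 8, 3, 15]
Visit 7; enqueue 14 → queue [5, 0, 16, 8, 3, 15, 14]
Visit 5; enqueue 4, 1 → queue [0, 16, 8, 3, 15, 14, 4, 1]
Visit 0; enqueue 17, 12 → queue [16, 8, 3, 15, 14, 4, 1, 17, 12]
Visit 16; enqueue 13, 6 → queue [8, 3, 15, 14, 4, 1, 17, 12, 13, 6]
Visit 8; enqueue 10 → queue [3, 15, 14, 4, 1, 17, 12, 13, 6, 10]
Visit 3 → queue [15, 14, 4, 1, 17, 12, 13, 6, 10]
Visit 15 → queue [14, 4, 1, 17, 12, 13, 6, 10]
Visit 14 → queue [4, 1, 17, 12, 13, 6, 10]
Visit 4 → queue [1, 17, 12, 13, 6, 10]
Visit 1; enqueue 2 → queue [17, 12, 13, 6, 10, 2]
Visit 17 → queue [12, 13, 6, 10, 2]
Visit 12; enqueue 9 → queue [13, 6, 10, 2, 9]
Visit 13 → queue [6, 10, 2, 9]
Visit 6 → queue [10, 2, 9]
Visit 10 → queue [2, 9]
Visit 2 → queue [9]
Visit 9 → queue []

Visit order: 11, 19, 18, 7, 5, 0, 16, 8, 3, 15, 14, 4, 1, 17, 12, 13, 6, 10, 2, 9

13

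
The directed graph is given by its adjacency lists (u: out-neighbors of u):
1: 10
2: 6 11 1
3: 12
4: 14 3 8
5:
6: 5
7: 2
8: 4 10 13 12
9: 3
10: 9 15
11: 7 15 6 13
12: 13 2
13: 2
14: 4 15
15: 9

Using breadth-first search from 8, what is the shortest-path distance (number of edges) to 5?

4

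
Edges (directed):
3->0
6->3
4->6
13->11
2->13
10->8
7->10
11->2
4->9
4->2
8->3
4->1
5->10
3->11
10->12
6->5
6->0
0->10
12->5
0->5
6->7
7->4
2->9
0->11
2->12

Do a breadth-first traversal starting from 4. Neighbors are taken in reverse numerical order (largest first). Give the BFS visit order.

4 9 6 2 1 7 5 3 0 13 12 10 11 8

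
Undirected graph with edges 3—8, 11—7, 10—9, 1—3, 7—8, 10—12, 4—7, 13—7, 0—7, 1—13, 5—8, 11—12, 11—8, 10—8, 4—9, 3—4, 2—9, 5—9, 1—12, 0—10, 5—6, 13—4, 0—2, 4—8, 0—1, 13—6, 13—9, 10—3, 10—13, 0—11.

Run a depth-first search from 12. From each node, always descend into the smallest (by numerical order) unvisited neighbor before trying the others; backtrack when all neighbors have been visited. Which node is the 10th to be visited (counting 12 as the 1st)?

6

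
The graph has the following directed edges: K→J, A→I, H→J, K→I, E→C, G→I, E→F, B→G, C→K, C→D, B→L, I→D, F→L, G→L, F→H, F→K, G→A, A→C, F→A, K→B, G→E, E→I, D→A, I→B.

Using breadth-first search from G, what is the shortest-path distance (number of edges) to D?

Level 0: G
Level 1: A, E, I, L
Level 2: B, C, D, F
Level 3: H, K
Level 4: J
D first appears at level 2.

2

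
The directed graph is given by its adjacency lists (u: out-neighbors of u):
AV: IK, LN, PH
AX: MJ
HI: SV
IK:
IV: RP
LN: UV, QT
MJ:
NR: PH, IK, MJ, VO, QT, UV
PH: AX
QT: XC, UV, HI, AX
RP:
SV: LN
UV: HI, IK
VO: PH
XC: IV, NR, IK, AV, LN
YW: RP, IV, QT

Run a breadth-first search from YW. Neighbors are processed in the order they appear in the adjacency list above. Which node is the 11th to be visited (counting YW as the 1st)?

Visit YW; enqueue RP, IV, QT → queue [RP, IV, QT]
Visit RP → queue [IV, QT]
Visit IV → queue [QT]
Visit QT; enqueue XC, UV, HI, AX → queue [XC, UV, HI, AX]
Visit XC; enqueue NR, IK, AV, LN → queue [UV, HI, AX, NR, IK, AV, LN]
Visit UV → queue [HI, AX, NR, IK, AV, LN]
Visit HI; enqueue SV → queue [AX, NR, IK, AV, LN, SV]
Visit AX; enqueue MJ → queue [NR, IK, AV, LN, SV, MJ]
Visit NR; enqueue PH, VO → queue [IK, AV, LN, SV, MJ, PH, VO]
Visit IK → queue [AV, LN, SV, MJ, PH, VO]
Visit AV → queue [LN, SV, MJ, PH, VO]
Visit LN → queue [SV, MJ, PH, VO]
Visit SV → queue [MJ, PH, VO]
Visit MJ → queue [PH, VO]
Visit PH → queue [VO]
Visit VO → queue []

Visit order: YW, RP, IV, QT, XC, UV, HI, AX, NR, IK, AV, LN, SV, MJ, PH, VO

AV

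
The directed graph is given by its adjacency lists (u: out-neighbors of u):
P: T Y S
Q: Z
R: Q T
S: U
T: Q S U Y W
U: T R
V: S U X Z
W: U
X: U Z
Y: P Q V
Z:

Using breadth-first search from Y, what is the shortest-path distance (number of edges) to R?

Level 0: Y
Level 1: P, Q, V
Level 2: S, T, U, X, Z
Level 3: R, W
R first appears at level 3.

3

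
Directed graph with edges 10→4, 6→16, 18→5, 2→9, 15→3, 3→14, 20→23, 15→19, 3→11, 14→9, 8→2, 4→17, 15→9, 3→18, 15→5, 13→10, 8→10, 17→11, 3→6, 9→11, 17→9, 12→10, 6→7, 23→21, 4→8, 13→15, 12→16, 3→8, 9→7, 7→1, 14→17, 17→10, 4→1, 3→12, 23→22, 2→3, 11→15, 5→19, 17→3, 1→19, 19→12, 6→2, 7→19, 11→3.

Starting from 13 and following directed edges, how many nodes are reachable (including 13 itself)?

19

BFS from 13 visits: 13, 15, 10, 19, 9, 5, 3, 4, 12, 11, 7, 18, 14, 8, 6, 17, 1, 16, 2
Reachable nodes: 19 of 23 total.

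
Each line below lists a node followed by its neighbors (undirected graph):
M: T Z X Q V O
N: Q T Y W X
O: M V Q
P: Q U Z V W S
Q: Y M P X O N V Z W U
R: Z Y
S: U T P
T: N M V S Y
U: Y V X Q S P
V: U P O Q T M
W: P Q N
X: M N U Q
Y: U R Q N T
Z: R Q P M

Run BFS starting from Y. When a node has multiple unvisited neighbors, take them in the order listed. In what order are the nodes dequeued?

Y → U → R → Q → N → T → V → X → S → P → Z → M → O → W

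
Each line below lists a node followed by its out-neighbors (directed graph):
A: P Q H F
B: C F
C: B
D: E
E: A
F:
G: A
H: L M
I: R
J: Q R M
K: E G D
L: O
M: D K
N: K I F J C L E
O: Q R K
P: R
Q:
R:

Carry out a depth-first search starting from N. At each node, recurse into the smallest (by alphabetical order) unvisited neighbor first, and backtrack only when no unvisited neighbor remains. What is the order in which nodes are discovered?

N, C, B, F, E, A, H, L, O, K, D, G, Q, R, M, P, I, J

Visit N
N → C
C → B
B → F
N → E
E → A
A → H
H → L
L → O
O → K
K → D
K → G
O → Q
O → R
H → M
A → P
N → I
N → J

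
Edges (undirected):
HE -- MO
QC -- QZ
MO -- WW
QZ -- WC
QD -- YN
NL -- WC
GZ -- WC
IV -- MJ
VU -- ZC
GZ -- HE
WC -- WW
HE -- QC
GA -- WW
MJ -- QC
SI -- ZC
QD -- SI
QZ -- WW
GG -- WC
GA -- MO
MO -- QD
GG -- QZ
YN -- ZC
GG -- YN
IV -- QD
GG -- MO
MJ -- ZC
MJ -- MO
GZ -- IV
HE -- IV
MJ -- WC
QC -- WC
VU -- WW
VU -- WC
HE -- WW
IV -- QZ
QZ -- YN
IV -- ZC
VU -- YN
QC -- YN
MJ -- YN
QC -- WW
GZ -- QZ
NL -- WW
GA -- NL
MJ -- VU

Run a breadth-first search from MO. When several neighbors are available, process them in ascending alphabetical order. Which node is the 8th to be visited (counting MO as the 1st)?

NL

Visit MO; enqueue GA, GG, HE, MJ, QD, WW → queue [GA, GG, HE, MJ, QD, WW]
Visit GA; enqueue NL → queue [GG, HE, MJ, QD, WW, NL]
Visit GG; enqueue QZ, WC, YN → queue [HE, MJ, QD, WW, NL, QZ, WC, YN]
Visit HE; enqueue GZ, IV, QC → queue [MJ, QD, WW, NL, QZ, WC, YN, GZ, IV, QC]
Visit MJ; enqueue VU, ZC → queue [QD, WW, NL, QZ, WC, YN, GZ, IV, QC, VU, ZC]
Visit QD; enqueue SI → queue [WW, NL, QZ, WC, YN, GZ, IV, QC, VU, ZC, SI]
Visit WW → queue [NL, QZ, WC, YN, GZ, IV, QC, VU, ZC, SI]
Visit NL → queue [QZ, WC, YN, GZ, IV, QC, VU, ZC, SI]
Visit QZ → queue [WC, YN, GZ, IV, QC, VU, ZC, SI]
Visit WC → queue [YN, GZ, IV, QC, VU, ZC, SI]
Visit YN → queue [GZ, IV, QC, VU, ZC, SI]
Visit GZ → queue [IV, QC, VU, ZC, SI]
Visit IV → queue [QC, VU, ZC, SI]
Visit QC → queue [VU, ZC, SI]
Visit VU → queue [ZC, SI]
Visit ZC → queue [SI]
Visit SI → queue []

Visit order: MO, GA, GG, HE, MJ, QD, WW, NL, QZ, WC, YN, GZ, IV, QC, VU, ZC, SI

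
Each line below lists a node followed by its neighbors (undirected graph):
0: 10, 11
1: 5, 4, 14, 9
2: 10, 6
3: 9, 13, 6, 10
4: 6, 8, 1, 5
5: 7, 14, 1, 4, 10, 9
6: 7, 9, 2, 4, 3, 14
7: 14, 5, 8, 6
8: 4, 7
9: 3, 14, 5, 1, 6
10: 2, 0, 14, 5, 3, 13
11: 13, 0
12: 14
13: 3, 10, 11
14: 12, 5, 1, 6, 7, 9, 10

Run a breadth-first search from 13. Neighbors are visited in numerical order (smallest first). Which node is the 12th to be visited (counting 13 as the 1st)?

Visit 13; enqueue 3, 10, 11 → queue [3, 10, 11]
Visit 3; enqueue 6, 9 → queue [10, 11, 6, 9]
Visit 10; enqueue 0, 2, 5, 14 → queue [11, 6, 9, 0, 2, 5, 14]
Visit 11 → queue [6, 9, 0, 2, 5, 14]
Visit 6; enqueue 4, 7 → queue [9, 0, 2, 5, 14, 4, 7]
Visit 9; enqueue 1 → queue [0, 2, 5, 14, 4, 7, 1]
Visit 0 → queue [2, 5, 14, 4, 7, 1]
Visit 2 → queue [5, 14, 4, 7, 1]
Visit 5 → queue [14, 4, 7, 1]
Visit 14; enqueue 12 → queue [4, 7, 1, 12]
Visit 4; enqueue 8 → queue [7, 1, 12, 8]
Visit 7 → queue [1, 12, 8]
Visit 1 → queue [12, 8]
Visit 12 → queue [8]
Visit 8 → queue []

Visit order: 13, 3, 10, 11, 6, 9, 0, 2, 5, 14, 4, 7, 1, 12, 8

7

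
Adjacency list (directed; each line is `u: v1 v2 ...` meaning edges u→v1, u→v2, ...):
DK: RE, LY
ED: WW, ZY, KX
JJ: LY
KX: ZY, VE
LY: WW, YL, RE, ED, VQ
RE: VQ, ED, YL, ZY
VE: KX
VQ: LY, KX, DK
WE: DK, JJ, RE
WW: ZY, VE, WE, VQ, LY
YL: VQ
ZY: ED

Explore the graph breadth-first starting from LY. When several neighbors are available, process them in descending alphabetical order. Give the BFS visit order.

Visit LY; enqueue YL, WW, VQ, RE, ED → queue [YL, WW, VQ, RE, ED]
Visit YL → queue [WW, VQ, RE, ED]
Visit WW; enqueue ZY, WE, VE → queue [VQ, RE, ED, ZY, WE, VE]
Visit VQ; enqueue KX, DK → queue [RE, ED, ZY, WE, VE, KX, DK]
Visit RE → queue [ED, ZY, WE, VE, KX, DK]
Visit ED → queue [ZY, WE, VE, KX, DK]
Visit ZY → queue [WE, VE, KX, DK]
Visit WE; enqueue JJ → queue [VE, KX, DK, JJ]
Visit VE → queue [KX, DK, JJ]
Visit KX → queue [DK, JJ]
Visit DK → queue [JJ]
Visit JJ → queue []

LY YL WW VQ RE ED ZY WE VE KX DK JJ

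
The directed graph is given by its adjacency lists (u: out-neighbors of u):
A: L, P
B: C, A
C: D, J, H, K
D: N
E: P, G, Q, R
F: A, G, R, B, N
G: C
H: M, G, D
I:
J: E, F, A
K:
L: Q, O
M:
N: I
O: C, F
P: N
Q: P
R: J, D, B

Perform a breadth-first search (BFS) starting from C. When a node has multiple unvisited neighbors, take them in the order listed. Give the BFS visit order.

C, D, J, H, K, N, E, F, A, M, G, I, P, Q, R, B, L, O

Visit C; enqueue D, J, H, K → queue [D, J, H, K]
Visit D; enqueue N → queue [J, H, K, N]
Visit J; enqueue E, F, A → queue [H, K, N, E, F, A]
Visit H; enqueue M, G → queue [K, N, E, F, A, M, G]
Visit K → queue [N, E, F, A, M, G]
Visit N; enqueue I → queue [E, F, A, M, G, I]
Visit E; enqueue P, Q, R → queue [F, A, M, G, I, P, Q, R]
Visit F; enqueue B → queue [A, M, G, I, P, Q, R, B]
Visit A; enqueue L → queue [M, G, I, P, Q, R, B, L]
Visit M → queue [G, I, P, Q, R, B, L]
Visit G → queue [I, P, Q, R, B, L]
Visit I → queue [P, Q, R, B, L]
Visit P → queue [Q, R, B, L]
Visit Q → queue [R, B, L]
Visit R → queue [B, L]
Visit B → queue [L]
Visit L; enqueue O → queue [O]
Visit O → queue []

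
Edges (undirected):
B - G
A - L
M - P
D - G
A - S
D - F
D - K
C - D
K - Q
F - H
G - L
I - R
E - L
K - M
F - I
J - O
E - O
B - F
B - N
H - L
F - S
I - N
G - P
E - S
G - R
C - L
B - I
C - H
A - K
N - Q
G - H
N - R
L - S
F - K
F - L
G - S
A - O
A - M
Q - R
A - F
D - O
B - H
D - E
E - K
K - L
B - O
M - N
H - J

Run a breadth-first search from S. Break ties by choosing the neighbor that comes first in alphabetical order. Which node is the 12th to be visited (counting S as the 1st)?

H

Visit S; enqueue A, E, F, G, L → queue [A, E, F, G, L]
Visit A; enqueue K, M, O → queue [E, F, G, L, K, M, O]
Visit E; enqueue D → queue [F, G, L, K, M, O, D]
Visit F; enqueue B, H, I → queue [G, L, K, M, O, D, B, H, I]
Visit G; enqueue P, R → queue [L, K, M, O, D, B, H, I, P, R]
Visit L; enqueue C → queue [K, M, O, D, B, H, I, P, R, C]
Visit K; enqueue Q → queue [M, O, D, B, H, I, P, R, C, Q]
Visit M; enqueue N → queue [O, D, B, H, I, P, R, C, Q, N]
Visit O; enqueue J → queue [D, B, H, I, P, R, C, Q, N, J]
Visit D → queue [B, H, I, P, R, C, Q, N, J]
Visit B → queue [H, I, P, R, C, Q, N, J]
Visit H → queue [I, P, R, C, Q, N, J]
Visit I → queue [P, R, C, Q, N, J]
Visit P → queue [R, C, Q, N, J]
Visit R → queue [C, Q, N, J]
Visit C → queue [Q, N, J]
Visit Q → queue [N, J]
Visit N → queue [J]
Visit J → queue []

Visit order: S, A, E, F, G, L, K, M, O, D, B, H, I, P, R, C, Q, N, J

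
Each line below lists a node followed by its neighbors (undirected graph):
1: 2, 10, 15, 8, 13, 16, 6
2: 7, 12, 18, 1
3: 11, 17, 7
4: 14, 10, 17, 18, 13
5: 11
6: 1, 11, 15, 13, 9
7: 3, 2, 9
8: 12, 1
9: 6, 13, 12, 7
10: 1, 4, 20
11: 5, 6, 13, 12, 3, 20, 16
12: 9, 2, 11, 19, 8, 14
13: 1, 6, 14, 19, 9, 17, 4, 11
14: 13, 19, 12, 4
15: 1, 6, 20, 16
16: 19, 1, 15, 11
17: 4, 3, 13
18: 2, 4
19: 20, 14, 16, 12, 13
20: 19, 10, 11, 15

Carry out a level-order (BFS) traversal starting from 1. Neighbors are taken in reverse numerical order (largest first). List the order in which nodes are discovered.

1, 16, 15, 13, 10, 8, 6, 2, 19, 11, 20, 17, 14, 9, 4, 12, 18, 7, 5, 3

Visit 1; enqueue 16, 15, 13, 10, 8, 6, 2 → queue [16, 15, 13, 10, 8, 6, 2]
Visit 16; enqueue 19, 11 → queue [15, 13, 10, 8, 6, 2, 19, 11]
Visit 15; enqueue 20 → queue [13, 10, 8, 6, 2, 19, 11, 20]
Visit 13; enqueue 17, 14, 9, 4 → queue [10, 8, 6, 2, 19, 11, 20, 17, 14, 9, 4]
Visit 10 → queue [8, 6, 2, 19, 11, 20, 17, 14, 9, 4]
Visit 8; enqueue 12 → queue [6, 2, 19, 11, 20, 17, 14, 9, 4, 12]
Visit 6 → queue [2, 19, 11, 20, 17, 14, 9, 4, 12]
Visit 2; enqueue 18, 7 → queue [19, 11, 20, 17, 14, 9, 4, 12, 18, 7]
Visit 19 → queue [11, 20, 17, 14, 9, 4, 12, 18, 7]
Visit 11; enqueue 5, 3 → queue [20, 17, 14, 9, 4, 12, 18, 7, 5, 3]
Visit 20 → queue [17, 14, 9, 4, 12, 18, 7, 5, 3]
Visit 17 → queue [14, 9, 4, 12, 18, 7, 5, 3]
Visit 14 → queue [9, 4, 12, 18, 7, 5, 3]
Visit 9 → queue [4, 12, 18, 7, 5, 3]
Visit 4 → queue [12, 18, 7, 5, 3]
Visit 12 → queue [18, 7, 5, 3]
Visit 18 → queue [7, 5, 3]
Visit 7 → queue [5, 3]
Visit 5 → queue [3]
Visit 3 → queue []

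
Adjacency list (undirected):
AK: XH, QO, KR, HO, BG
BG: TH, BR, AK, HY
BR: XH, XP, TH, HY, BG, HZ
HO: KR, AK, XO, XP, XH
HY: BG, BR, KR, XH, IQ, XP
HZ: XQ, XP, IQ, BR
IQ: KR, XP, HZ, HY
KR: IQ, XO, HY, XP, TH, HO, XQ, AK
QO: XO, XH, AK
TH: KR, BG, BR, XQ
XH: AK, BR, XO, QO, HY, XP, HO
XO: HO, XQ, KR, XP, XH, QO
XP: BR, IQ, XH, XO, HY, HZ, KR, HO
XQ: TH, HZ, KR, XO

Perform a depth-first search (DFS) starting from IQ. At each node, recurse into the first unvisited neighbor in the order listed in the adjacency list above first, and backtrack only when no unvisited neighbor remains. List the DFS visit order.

Visit IQ
IQ → KR
KR → XO
XO → HO
HO → AK
AK → XH
XH → BR
BR → XP
XP → HY
HY → BG
BG → TH
TH → XQ
XQ → HZ
XH → QO

IQ -> KR -> XO -> HO -> AK -> XH -> BR -> XP -> HY -> BG -> TH -> XQ -> HZ -> QO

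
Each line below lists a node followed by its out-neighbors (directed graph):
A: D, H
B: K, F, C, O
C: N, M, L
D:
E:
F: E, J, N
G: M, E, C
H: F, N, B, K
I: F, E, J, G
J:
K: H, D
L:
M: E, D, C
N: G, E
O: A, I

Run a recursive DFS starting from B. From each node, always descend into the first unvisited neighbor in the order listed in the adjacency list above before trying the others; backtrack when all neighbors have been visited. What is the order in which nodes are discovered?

B K H F E J N G M D C L O A I

Visit B
B → K
K → H
H → F
F → E
F → J
F → N
N → G
G → M
M → D
M → C
C → L
B → O
O → A
O → I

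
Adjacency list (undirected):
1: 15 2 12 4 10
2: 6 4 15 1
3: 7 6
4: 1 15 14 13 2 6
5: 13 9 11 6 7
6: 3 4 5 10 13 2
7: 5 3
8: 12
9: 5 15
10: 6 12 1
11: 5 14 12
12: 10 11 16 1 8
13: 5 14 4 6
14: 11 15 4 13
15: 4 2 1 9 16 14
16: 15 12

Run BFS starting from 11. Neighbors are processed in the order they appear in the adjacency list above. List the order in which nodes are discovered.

Visit 11; enqueue 5, 14, 12 → queue [5, 14, 12]
Visit 5; enqueue 13, 9, 6, 7 → queue [14, 12, 13, 9, 6, 7]
Visit 14; enqueue 15, 4 → queue [12, 13, 9, 6, 7, 15, 4]
Visit 12; enqueue 10, 16, 1, 8 → queue [13, 9, 6, 7, 15, 4, 10, 16, 1, 8]
Visit 13 → queue [9, 6, 7, 15, 4, 10, 16, 1, 8]
Visit 9 → queue [6, 7, 15, 4, 10, 16, 1, 8]
Visit 6; enqueue 3, 2 → queue [7, 15, 4, 10, 16, 1, 8, 3, 2]
Visit 7 → queue [15, 4, 10, 16, 1, 8, 3, 2]
Visit 15 → queue [4, 10, 16, 1, 8, 3, 2]
Visit 4 → queue [10, 16, 1, 8, 3, 2]
Visit 10 → queue [16, 1, 8, 3, 2]
Visit 16 → queue [1, 8, 3, 2]
Visit 1 → queue [8, 3, 2]
Visit 8 → queue [3, 2]
Visit 3 → queue [2]
Visit 2 → queue []

11, 5, 14, 12, 13, 9, 6, 7, 15, 4, 10, 16, 1, 8, 3, 2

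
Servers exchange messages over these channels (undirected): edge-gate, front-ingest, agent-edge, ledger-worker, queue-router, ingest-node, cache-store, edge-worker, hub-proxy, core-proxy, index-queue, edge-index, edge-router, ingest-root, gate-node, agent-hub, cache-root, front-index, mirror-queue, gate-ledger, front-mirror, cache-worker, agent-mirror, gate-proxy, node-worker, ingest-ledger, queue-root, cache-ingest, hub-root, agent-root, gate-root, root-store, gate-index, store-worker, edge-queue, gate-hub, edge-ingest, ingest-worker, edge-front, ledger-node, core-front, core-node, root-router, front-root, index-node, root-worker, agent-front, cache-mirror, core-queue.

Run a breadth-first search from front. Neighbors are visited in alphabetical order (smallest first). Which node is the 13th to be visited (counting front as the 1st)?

gate

Visit front; enqueue agent, core, edge, index, ingest, mirror, root → queue [agent, core, edge, index, ingest, mirror, root]
Visit agent; enqueue hub → queue [core, edge, index, ingest, mirror, root, hub]
Visit core; enqueue node, proxy, queue → queue [edge, index, ingest, mirror, root, hub, node, proxy, queue]
Visit edge; enqueue gate, router, worker → queue [index, ingest, mirror, root, hub, node, proxy, queue, gate, router, worker]
Visit index → queue [ingest, mirror, root, hub, node, proxy, queue, gate, router, worker]
Visit ingest; enqueue cache, ledger → queue [mirror, root, hub, node, proxy, queue, gate, router, worker, cache, ledger]
Visit mirror → queue [root, hub, node, proxy, queue, gate, router, worker, cache, ledger]
Visit root; enqueue store → queue [hub, node, proxy, queue, gate, router, worker, cache, ledger, store]
Visit hub → queue [node, proxy, queue, gate, router, worker, cache, ledger, store]
Visit node → queue [proxy, queue, gate, router, worker, cache, ledger, store]
Visit proxy → queue [queue, gate, router, worker, cache, ledger, store]
Visit queue → queue [gate, router, worker, cache, ledger, store]
Visit gate → queue [router, worker, cache, ledger, store]
Visit router → queue [worker, cache, ledger, store]
Visit worker → queue [cache, ledger, store]
Visit cache → queue [ledger, store]
Visit ledger → queue [store]
Visit store → queue []

Visit order: front, agent, core, edge, index, ingest, mirror, root, hub, node, proxy, queue, gate, router, worker, cache, ledger, store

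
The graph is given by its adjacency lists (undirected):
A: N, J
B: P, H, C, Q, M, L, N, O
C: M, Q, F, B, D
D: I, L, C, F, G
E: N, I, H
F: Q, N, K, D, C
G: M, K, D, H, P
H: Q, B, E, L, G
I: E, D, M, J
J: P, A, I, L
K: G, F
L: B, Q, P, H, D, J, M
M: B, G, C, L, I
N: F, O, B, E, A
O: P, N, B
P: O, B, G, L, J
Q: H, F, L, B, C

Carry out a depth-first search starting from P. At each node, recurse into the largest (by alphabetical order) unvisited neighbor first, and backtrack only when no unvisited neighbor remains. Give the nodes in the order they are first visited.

P → O → N → F → Q → L → M → I → J → A → E → H → G → K → D → C → B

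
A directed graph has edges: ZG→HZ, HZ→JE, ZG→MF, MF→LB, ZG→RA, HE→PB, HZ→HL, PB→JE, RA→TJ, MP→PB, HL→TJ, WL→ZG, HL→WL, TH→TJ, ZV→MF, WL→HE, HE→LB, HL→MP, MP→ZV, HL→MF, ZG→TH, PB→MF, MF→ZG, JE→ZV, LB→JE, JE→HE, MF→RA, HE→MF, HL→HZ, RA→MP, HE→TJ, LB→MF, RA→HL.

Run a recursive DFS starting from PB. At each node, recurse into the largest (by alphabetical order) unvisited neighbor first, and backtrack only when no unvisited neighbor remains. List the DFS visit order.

Visit PB
PB → MF
MF → ZG
ZG → TH
TH → TJ
ZG → RA
RA → MP
MP → ZV
RA → HL
HL → WL
WL → HE
HE → LB
LB → JE
HL → HZ

PB, MF, ZG, TH, TJ, RA, MP, ZV, HL, WL, HE, LB, JE, HZ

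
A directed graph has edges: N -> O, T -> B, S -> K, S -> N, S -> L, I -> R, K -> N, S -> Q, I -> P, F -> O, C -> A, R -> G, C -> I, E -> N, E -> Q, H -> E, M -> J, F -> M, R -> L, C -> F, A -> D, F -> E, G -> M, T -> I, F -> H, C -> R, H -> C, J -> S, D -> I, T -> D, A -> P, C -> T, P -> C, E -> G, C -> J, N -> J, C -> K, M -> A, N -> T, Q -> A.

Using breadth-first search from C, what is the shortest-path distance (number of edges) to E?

2

Level 0: C
Level 1: A, F, I, J, K, R, T
Level 2: B, D, E, G, H, L, M, N, O, P, S
Level 3: Q
E first appears at level 2.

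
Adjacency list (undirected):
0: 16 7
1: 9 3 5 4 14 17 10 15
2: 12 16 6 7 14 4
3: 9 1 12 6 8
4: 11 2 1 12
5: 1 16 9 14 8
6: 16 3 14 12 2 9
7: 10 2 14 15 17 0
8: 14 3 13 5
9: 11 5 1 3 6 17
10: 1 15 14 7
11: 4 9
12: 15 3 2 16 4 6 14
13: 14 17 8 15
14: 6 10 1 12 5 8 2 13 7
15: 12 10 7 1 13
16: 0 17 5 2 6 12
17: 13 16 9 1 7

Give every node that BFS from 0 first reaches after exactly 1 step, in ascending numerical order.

Level 0: 0
Level 1: 7, 16
Level 2: 2, 5, 6, 10, 12, 14, 15, 17
Level 3: 1, 3, 4, 8, 9, 13
Level 4: 11

7, 16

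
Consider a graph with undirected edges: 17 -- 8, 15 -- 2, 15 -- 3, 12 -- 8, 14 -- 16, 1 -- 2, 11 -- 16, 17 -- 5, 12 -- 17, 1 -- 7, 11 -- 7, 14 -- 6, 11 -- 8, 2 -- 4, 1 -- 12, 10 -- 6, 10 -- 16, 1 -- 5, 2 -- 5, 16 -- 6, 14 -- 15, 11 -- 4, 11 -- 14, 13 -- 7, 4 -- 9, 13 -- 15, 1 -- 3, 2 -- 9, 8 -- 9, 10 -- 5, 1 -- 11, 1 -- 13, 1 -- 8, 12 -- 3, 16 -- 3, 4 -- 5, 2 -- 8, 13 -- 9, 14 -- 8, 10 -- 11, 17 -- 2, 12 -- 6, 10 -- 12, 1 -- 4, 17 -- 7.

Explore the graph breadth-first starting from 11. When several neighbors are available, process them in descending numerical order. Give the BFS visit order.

Visit 11; enqueue 16, 14, 10, 8, 7, 4, 1 → queue [16, 14, 10, 8, 7, 4, 1]
Visit 16; enqueue 6, 3 → queue [14, 10, 8, 7, 4, 1, 6, 3]
Visit 14; enqueue 15 → queue [10, 8, 7, 4, 1, 6, 3, 15]
Visit 10; enqueue 12, 5 → queue [8, 7, 4, 1, 6, 3, 15, 12, 5]
Visit 8; enqueue 17, 9, 2 → queue [7, 4, 1, 6, 3, 15, 12, 5, 17, 9, 2]
Visit 7; enqueue 13 → queue [4, 1, 6, 3, 15, 12, 5, 17, 9, 2, 13]
Visit 4 → queue [1, 6, 3, 15, 12, 5, 17, 9, 2, 13]
Visit 1 → queue [6, 3, 15, 12, 5, 17, 9, 2, 13]
Visit 6 → queue [3, 15, 12, 5, 17, 9, 2, 13]
Visit 3 → queue [15, 12, 5, 17, 9, 2, 13]
Visit 15 → queue [12, 5, 17, 9, 2, 13]
Visit 12 → queue [5, 17, 9, 2, 13]
Visit 5 → queue [17, 9, 2, 13]
Visit 17 → queue [9, 2, 13]
Visit 9 → queue [2, 13]
Visit 2 → queue [13]
Visit 13 → queue []

11, 16, 14, 10, 8, 7, 4, 1, 6, 3, 15, 12, 5, 17, 9, 2, 13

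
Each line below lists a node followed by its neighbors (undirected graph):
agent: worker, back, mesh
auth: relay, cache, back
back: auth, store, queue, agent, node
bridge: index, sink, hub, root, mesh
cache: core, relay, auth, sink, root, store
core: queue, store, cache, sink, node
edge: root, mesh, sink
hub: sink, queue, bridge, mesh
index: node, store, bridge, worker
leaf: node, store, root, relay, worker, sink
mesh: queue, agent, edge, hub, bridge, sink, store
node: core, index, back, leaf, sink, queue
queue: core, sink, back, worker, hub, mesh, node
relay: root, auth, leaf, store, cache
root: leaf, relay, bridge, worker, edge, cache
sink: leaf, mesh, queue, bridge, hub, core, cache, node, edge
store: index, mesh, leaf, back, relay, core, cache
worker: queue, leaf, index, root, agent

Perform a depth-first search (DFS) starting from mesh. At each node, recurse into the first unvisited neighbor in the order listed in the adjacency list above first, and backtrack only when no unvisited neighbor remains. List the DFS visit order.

Visit mesh
mesh → queue
queue → core
core → store
store → index
index → node
node → back
back → auth
auth → relay
relay → root
root → leaf
leaf → worker
worker → agent
leaf → sink
sink → bridge
bridge → hub
sink → cache
sink → edge

mesh → queue → core → store → index → node → back → auth → relay → root → leaf → worker → agent → sink → bridge → hub → cache → edge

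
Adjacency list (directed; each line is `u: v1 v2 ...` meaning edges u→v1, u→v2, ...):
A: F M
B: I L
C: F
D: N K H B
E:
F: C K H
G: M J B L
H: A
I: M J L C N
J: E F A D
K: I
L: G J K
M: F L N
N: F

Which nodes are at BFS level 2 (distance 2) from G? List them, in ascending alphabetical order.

A, D, E, F, I, K, N

Level 0: G
Level 1: B, J, L, M
Level 2: A, D, E, F, I, K, N
Level 3: C, H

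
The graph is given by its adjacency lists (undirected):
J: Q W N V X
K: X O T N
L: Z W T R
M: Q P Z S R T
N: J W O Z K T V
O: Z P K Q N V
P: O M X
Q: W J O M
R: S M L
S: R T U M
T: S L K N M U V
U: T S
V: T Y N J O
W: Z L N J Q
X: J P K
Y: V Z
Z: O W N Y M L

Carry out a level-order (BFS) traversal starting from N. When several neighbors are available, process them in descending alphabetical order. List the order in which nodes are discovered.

N, Z, W, V, T, O, K, J, Y, M, L, Q, U, S, P, X, R

Visit N; enqueue Z, W, V, T, O, K, J → queue [Z, W, V, T, O, K, J]
Visit Z; enqueue Y, M, L → queue [W, V, T, O, K, J, Y, M, L]
Visit W; enqueue Q → queue [V, T, O, K, J, Y, M, L, Q]
Visit V → queue [T, O, K, J, Y, M, L, Q]
Visit T; enqueue U, S → queue [O, K, J, Y, M, L, Q, U, S]
Visit O; enqueue P → queue [K, J, Y, M, L, Q, U, S, P]
Visit K; enqueue X → queue [J, Y, M, L, Q, U, S, P, X]
Visit J → queue [Y, M, L, Q, U, S, P, X]
Visit Y → queue [M, L, Q, U, S, P, X]
Visit M; enqueue R → queue [L, Q, U, S, P, X, R]
Visit L → queue [Q, U, S, P, X, R]
Visit Q → queue [U, S, P, X, R]
Visit U → queue [S, P, X, R]
Visit S → queue [P, X, R]
Visit P → queue [X, R]
Visit X → queue [R]
Visit R → queue []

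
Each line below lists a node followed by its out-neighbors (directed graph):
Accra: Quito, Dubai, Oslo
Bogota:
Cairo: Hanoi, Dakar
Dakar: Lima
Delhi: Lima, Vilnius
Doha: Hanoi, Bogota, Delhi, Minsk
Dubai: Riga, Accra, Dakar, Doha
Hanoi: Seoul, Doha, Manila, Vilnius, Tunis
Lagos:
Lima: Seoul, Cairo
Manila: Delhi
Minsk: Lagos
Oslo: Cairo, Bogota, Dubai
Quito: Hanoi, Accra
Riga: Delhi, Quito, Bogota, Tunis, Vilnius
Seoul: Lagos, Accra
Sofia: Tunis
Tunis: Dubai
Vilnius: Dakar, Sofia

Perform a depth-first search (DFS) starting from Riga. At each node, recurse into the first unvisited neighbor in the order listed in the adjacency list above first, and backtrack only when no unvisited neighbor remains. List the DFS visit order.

Riga -> Delhi -> Lima -> Seoul -> Lagos -> Accra -> Quito -> Hanoi -> Doha -> Bogota -> Minsk -> Manila -> Vilnius -> Dakar -> Sofia -> Tunis -> Dubai -> Oslo -> Cairo

Visit Riga
Riga → Delhi
Delhi → Lima
Lima → Seoul
Seoul → Lagos
Seoul → Accra
Accra → Quito
Quito → Hanoi
Hanoi → Doha
Doha → Bogota
Doha → Minsk
Hanoi → Manila
Hanoi → Vilnius
Vilnius → Dakar
Vilnius → Sofia
Sofia → Tunis
Tunis → Dubai
Accra → Oslo
Oslo → Cairo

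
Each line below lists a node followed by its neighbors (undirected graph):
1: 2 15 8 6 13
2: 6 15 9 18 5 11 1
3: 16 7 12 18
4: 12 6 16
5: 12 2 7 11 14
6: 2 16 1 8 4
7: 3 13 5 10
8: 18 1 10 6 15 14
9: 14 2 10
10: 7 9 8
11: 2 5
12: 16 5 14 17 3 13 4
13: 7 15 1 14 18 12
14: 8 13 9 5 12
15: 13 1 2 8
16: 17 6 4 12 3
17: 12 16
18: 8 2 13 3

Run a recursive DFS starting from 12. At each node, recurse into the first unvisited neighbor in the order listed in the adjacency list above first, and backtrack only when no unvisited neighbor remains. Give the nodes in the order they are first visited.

Visit 12
12 → 16
16 → 17
16 → 6
6 → 2
2 → 15
15 → 13
13 → 7
7 → 3
3 → 18
18 → 8
8 → 1
8 → 10
10 → 9
9 → 14
14 → 5
5 → 11
6 → 4

12 16 17 6 2 15 13 7 3 18 8 1 10 9 14 5 11 4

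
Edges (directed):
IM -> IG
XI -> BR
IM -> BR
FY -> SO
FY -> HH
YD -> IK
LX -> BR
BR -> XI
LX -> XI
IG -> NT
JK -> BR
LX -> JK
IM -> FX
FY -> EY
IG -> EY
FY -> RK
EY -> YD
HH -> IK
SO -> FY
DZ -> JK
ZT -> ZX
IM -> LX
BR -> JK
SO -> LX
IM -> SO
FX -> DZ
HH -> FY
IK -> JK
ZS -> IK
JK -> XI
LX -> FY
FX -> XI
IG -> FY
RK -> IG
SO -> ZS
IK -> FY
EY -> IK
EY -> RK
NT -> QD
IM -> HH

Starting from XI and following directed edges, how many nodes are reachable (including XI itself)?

3

BFS from XI visits: XI, BR, JK
Reachable nodes: 3 of 20 total.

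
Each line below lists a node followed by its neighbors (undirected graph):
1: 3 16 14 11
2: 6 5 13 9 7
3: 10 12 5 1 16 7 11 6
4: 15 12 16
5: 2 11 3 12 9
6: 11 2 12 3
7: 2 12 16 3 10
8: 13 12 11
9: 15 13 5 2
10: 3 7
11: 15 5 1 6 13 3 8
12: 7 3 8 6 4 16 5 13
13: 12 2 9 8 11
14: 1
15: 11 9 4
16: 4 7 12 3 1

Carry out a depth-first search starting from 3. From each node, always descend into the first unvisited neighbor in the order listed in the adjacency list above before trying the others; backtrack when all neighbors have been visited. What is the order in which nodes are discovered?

3, 10, 7, 2, 6, 11, 15, 9, 13, 12, 8, 4, 16, 1, 14, 5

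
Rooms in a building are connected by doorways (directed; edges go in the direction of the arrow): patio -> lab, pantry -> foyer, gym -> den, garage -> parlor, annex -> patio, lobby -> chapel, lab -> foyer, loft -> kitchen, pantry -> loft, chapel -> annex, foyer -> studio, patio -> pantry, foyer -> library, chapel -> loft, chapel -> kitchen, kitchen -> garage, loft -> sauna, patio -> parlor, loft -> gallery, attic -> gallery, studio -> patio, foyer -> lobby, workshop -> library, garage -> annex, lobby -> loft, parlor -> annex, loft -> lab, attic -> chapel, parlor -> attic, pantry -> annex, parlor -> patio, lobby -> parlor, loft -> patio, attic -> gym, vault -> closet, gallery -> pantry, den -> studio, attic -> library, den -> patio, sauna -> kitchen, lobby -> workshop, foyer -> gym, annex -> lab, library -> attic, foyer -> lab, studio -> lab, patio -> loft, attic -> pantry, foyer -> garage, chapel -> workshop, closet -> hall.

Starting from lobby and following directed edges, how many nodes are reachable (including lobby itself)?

19

BFS from lobby visits: lobby, workshop, parlor, loft, chapel, library, patio, attic, annex, sauna, lab, kitchen, gallery, pantry, gym, foyer, garage, den, studio
Reachable nodes: 19 of 22 total.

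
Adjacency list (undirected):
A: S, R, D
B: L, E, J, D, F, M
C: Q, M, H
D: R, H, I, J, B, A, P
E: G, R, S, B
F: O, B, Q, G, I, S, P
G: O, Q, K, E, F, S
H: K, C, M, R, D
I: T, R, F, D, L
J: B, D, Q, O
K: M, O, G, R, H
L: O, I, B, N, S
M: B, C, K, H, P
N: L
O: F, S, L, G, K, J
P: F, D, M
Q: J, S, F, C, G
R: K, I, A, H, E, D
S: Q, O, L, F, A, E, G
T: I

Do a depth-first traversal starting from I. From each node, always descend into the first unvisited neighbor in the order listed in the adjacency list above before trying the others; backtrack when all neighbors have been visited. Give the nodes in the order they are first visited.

I, T, R, K, M, B, L, O, F, Q, J, D, H, C, A, S, E, G, P, N

Visit I
I → T
I → R
R → K
K → M
M → B
B → L
L → O
O → F
F → Q
Q → J
J → D
D → H
H → C
D → A
A → S
S → E
E → G
D → P
L → N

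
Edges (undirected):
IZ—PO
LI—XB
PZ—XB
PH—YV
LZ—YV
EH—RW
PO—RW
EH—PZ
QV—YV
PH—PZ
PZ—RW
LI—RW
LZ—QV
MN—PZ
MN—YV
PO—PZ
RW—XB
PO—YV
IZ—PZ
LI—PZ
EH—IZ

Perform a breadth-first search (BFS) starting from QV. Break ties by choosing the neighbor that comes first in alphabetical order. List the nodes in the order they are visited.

Visit QV; enqueue LZ, YV → queue [LZ, YV]
Visit LZ → queue [YV]
Visit YV; enqueue MN, PH, PO → queue [MN, PH, PO]
Visit MN; enqueue PZ → queue [PH, PO, PZ]
Visit PH → queue [PO, PZ]
Visit PO; enqueue IZ, RW → queue [PZ, IZ, RW]
Visit PZ; enqueue EH, LI, XB → queue [IZ, RW, EH, LI, XB]
Visit IZ → queue [RW, EH, LI, XB]
Visit RW → queue [EH, LI, XB]
Visit EH → queue [LI, XB]
Visit LI → queue [XB]
Visit XB → queue []

QV LZ YV MN PH PO PZ IZ RW EH LI XB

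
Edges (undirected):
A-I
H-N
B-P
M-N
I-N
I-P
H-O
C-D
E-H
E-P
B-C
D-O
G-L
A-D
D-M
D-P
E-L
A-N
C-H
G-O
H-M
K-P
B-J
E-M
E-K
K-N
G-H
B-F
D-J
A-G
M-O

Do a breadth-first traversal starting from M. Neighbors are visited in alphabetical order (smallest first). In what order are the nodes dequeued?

Visit M; enqueue D, E, H, N, O → queue [D, E, H, N, O]
Visit D; enqueue A, C, J, P → queue [E, H, N, O, A, C, J, P]
Visit E; enqueue K, L → queue [H, N, O, A, C, J, P, K, L]
Visit H; enqueue G → queue [N, O, A, C, J, P, K, L, G]
Visit N; enqueue I → queue [O, A, C, J, P, K, L, G, I]
Visit O → queue [A, C, J, P, K, L, G, I]
Visit A → queue [C, J, P, K, L, G, I]
Visit C; enqueue B → queue [J, P, K, L, G, I, B]
Visit J → queue [P, K, L, G, I, B]
Visit P → queue [K, L, G, I, B]
Visit K → queue [L, G, I, B]
Visit L → queue [G, I, B]
Visit G → queue [I, B]
Visit I → queue [B]
Visit B; enqueue F → queue [F]
Visit F → queue []

M, D, E, H, N, O, A, C, J, P, K, L, G, I, B, F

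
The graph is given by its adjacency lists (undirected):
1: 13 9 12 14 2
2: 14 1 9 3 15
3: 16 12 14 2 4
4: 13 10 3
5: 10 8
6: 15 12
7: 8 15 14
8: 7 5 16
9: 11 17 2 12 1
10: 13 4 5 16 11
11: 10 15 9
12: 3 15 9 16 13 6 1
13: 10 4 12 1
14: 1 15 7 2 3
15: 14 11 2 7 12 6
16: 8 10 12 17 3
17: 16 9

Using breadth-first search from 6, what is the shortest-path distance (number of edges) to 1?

Level 0: 6
Level 1: 12, 15
Level 2: 1, 2, 3, 7, 9, 11, 13, 14, 16
Level 3: 4, 8, 10, 17
Level 4: 5
1 first appears at level 2.

2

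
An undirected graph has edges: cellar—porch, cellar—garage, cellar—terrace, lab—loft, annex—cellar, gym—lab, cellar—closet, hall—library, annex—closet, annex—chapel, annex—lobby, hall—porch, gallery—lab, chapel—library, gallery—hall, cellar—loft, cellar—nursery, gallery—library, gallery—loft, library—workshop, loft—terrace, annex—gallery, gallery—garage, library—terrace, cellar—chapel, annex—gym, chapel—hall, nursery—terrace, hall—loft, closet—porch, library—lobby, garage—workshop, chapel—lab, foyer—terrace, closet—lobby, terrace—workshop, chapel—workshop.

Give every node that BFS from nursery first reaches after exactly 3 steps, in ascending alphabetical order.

gallery, gym, hall, lab, lobby

Level 0: nursery
Level 1: cellar, terrace
Level 2: annex, chapel, closet, foyer, garage, library, loft, porch, workshop
Level 3: gallery, gym, hall, lab, lobby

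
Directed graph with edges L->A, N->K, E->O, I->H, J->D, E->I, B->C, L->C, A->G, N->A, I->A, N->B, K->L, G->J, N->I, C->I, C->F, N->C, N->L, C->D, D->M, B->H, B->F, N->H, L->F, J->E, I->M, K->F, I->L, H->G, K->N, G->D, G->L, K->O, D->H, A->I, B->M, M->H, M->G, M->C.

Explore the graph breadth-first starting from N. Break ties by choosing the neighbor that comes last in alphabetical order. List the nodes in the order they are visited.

Visit N; enqueue L, K, I, H, C, B, A → queue [L, K, I, H, C, B, A]
Visit L; enqueue F → queue [K, I, H, C, B, A, F]
Visit K; enqueue O → queue [I, H, C, B, A, F, O]
Visit I; enqueue M → queue [H, C, B, A, F, O, M]
Visit H; enqueue G → queue [C, B, A, F, O, M, G]
Visit C; enqueue D → queue [B, A, F, O, M, G, D]
Visit B → queue [A, F, O, M, G, D]
Visit A → queue [F, O, M, G, D]
Visit F → queue [O, M, G, D]
Visit O → queue [M, G, D]
Visit M → queue [G, D]
Visit G; enqueue J → queue [D, J]
Visit D → queue [J]
Visit J; enqueue E → queue [E]
Visit E → queue []

N -> L -> K -> I -> H -> C -> B -> A -> F -> O -> M -> G -> D -> J -> E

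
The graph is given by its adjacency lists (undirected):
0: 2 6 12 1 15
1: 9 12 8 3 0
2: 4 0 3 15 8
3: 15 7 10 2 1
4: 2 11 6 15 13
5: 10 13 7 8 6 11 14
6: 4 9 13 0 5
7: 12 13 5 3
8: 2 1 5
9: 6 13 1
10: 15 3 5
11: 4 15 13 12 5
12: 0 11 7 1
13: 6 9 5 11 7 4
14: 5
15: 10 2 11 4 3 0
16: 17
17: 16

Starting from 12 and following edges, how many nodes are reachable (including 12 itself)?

BFS from 12 visits: 12, 0, 11, 7, 1, 2, 6, 15, 4, 13, 5, 3, 9, 8, 10, 14
Reachable nodes: 16 of 18 total.

16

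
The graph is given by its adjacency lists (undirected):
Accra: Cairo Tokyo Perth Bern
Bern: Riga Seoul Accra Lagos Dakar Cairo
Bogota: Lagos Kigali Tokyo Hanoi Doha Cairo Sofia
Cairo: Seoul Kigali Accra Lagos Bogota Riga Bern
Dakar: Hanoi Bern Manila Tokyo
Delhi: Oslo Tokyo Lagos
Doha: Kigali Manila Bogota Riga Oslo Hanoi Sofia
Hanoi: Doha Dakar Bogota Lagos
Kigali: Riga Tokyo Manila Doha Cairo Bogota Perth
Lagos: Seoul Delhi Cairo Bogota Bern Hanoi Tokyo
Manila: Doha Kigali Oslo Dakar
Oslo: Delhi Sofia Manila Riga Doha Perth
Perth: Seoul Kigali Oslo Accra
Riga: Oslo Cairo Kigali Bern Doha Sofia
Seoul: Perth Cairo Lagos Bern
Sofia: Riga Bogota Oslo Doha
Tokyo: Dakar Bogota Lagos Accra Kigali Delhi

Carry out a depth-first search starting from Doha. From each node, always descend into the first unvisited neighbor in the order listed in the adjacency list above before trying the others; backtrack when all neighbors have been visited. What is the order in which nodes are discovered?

Doha, Kigali, Riga, Oslo, Delhi, Tokyo, Dakar, Hanoi, Bogota, Lagos, Seoul, Perth, Accra, Cairo, Bern, Sofia, Manila

Visit Doha
Doha → Kigali
Kigali → Riga
Riga → Oslo
Oslo → Delhi
Delhi → Tokyo
Tokyo → Dakar
Dakar → Hanoi
Hanoi → Bogota
Bogota → Lagos
Lagos → Seoul
Seoul → Perth
Perth → Accra
Accra → Cairo
Cairo → Bern
Bogota → Sofia
Dakar → Manila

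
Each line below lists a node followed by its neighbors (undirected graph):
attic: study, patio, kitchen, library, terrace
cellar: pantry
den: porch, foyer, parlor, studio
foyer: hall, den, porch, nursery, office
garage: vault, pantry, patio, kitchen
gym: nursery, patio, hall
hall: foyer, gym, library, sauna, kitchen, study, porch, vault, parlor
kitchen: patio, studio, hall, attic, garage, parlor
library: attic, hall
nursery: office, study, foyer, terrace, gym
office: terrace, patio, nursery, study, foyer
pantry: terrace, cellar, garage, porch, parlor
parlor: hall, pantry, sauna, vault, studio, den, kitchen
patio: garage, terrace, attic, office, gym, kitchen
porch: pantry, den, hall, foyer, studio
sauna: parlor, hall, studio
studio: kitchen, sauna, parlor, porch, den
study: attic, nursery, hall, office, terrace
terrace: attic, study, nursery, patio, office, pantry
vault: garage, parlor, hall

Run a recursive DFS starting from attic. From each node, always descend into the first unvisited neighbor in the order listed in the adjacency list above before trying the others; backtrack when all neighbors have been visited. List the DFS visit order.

attic, study, nursery, office, terrace, patio, garage, vault, parlor, hall, foyer, den, porch, pantry, cellar, studio, kitchen, sauna, gym, library

Visit attic
attic → study
study → nursery
nursery → office
office → terrace
terrace → patio
patio → garage
garage → vault
vault → parlor
parlor → hall
hall → foyer
foyer → den
den → porch
porch → pantry
pantry → cellar
porch → studio
studio → kitchen
studio → sauna
hall → gym
hall → library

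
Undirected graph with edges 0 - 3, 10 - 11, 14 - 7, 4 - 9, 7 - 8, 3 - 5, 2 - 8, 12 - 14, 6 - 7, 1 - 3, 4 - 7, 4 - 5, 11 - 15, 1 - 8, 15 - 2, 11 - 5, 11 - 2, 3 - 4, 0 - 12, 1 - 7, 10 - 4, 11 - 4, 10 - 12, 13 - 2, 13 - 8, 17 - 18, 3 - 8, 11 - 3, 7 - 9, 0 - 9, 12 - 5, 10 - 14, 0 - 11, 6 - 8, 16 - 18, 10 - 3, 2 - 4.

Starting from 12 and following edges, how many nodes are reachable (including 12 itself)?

16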